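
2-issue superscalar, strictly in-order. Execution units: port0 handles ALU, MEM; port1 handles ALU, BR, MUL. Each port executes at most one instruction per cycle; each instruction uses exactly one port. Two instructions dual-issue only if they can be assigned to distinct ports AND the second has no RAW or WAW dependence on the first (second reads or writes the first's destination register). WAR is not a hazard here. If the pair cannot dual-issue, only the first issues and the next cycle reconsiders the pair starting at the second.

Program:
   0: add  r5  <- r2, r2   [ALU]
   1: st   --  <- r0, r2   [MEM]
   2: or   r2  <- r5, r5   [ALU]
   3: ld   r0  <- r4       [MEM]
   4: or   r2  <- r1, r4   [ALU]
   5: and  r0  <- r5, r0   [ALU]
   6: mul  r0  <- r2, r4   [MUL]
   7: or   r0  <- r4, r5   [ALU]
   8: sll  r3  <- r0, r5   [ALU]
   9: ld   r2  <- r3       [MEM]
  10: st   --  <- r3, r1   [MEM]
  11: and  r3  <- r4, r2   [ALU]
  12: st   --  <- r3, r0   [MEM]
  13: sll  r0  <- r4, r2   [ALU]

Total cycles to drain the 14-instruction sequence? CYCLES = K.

#0 head=0: add.ALU st.MEM i0,i1 2-wide
#1 head=2: or.ALU ld.MEM i2,i3 2-wide
#2 head=4: or.ALU and.ALU i4,i5 2-wide
#3 head=6: mul.MUL i6 WAW r0
#4 head=7: or.ALU i7 RAW r0
#5 head=8: sll.ALU i8 RAW r3
#6 head=9: ld.MEM i9 no-port MEM/MEM
#7 head=10: st.MEM and.ALU i10,i11 2-wide
#8 head=12: st.MEM sll.ALU i12,i13 2-wide

CYCLES = 9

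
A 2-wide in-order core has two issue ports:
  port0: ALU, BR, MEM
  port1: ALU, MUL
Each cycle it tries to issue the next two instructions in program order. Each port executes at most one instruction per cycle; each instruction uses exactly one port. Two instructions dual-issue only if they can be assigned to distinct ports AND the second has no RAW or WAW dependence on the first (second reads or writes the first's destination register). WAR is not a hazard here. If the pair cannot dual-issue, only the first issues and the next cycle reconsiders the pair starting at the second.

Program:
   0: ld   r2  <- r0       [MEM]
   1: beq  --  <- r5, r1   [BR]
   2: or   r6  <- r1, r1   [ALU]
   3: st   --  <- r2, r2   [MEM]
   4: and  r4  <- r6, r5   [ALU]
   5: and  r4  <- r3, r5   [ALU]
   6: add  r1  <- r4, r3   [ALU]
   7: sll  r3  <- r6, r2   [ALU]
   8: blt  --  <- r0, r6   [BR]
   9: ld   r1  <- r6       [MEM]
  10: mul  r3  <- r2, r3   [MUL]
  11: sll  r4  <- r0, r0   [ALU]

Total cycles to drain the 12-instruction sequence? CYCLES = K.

c0: i0 ld  no-port MEM/BR
c1: i1,i2 beq or  2-wide
c2: i3,i4 st and  2-wide
c3: i5 and  RAW r4
c4: i6,i7 add sll  2-wide
c5: i8 blt  no-port BR/MEM
c6: i9,i10 ld mul  2-wide
c7: i11 sll  tail

CYCLES = 8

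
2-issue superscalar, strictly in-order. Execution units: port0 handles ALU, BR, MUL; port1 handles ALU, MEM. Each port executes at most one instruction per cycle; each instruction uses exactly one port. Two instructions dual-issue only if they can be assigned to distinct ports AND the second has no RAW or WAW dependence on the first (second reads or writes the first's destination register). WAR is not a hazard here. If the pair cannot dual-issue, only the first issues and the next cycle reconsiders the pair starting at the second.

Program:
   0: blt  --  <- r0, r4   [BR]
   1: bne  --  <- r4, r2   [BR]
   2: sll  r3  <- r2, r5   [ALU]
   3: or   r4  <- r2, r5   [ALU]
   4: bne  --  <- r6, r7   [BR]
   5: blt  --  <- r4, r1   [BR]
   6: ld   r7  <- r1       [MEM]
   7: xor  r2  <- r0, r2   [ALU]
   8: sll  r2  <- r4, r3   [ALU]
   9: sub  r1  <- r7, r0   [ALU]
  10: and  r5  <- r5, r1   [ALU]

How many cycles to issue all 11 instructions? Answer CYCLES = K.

CYCLES = 7

t=0 i0:blt ; no-port BR/BR
t=1 i1/i2:bne sll ; dual
t=2 i3/i4:or bne ; dual
t=3 i5/i6:blt ld ; dual
t=4 i7:xor ; WAW r2
t=5 i8/i9:sll sub ; dual
t=6 i10:and ; tail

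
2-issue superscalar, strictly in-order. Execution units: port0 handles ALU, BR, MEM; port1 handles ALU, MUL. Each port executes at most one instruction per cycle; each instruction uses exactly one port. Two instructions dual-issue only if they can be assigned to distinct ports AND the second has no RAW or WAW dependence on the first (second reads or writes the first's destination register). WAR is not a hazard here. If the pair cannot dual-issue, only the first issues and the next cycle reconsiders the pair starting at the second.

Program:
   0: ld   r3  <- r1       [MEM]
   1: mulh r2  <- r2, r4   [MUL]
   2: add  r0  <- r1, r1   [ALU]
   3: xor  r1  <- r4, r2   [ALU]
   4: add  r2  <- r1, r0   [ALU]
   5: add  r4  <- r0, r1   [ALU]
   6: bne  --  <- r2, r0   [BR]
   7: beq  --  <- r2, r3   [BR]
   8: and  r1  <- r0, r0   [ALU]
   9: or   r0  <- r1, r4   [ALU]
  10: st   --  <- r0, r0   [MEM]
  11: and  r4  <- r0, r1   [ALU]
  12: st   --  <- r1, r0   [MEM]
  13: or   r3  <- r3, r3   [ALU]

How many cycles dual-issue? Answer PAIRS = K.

PAIRS = 6

0. ld/mulh @i0&i1  | dual
1. add/xor @i2&i3  | dual
2. add/add @i4&i5  | dual
3. bne @i6  | no-port BR/BR
4. beq/and @i7&i8  | dual
5. or @i9  | RAW r0
6. st/and @i10&i11  | dual
7. st/or @i12&i13  | dual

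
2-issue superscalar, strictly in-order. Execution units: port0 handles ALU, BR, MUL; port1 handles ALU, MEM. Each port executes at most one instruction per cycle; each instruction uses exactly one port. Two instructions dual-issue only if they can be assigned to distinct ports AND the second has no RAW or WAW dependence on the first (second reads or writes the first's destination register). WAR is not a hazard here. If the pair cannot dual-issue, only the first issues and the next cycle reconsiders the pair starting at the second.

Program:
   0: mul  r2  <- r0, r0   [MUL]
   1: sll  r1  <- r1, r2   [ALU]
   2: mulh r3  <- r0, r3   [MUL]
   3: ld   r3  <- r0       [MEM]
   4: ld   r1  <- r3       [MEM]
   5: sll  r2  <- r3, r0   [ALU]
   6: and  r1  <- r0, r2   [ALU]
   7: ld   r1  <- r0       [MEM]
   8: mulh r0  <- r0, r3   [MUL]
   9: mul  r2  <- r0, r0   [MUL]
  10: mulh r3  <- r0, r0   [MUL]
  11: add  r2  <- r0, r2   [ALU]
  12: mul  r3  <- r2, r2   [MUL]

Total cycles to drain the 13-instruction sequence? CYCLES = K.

#0 head=0: mul i0 RAW r2
#1 head=1: sll mulh i1+i2 2-wide
#2 head=3: ld i3 no-port MEM/MEM
#3 head=4: ld sll i4+i5 2-wide
#4 head=6: and i6 WAW r1
#5 head=7: ld mulh i7+i8 2-wide
#6 head=9: mul i9 no-port MUL/MUL
#7 head=10: mulh add i10+i11 2-wide
#8 head=12: mul i12 tail

CYCLES = 9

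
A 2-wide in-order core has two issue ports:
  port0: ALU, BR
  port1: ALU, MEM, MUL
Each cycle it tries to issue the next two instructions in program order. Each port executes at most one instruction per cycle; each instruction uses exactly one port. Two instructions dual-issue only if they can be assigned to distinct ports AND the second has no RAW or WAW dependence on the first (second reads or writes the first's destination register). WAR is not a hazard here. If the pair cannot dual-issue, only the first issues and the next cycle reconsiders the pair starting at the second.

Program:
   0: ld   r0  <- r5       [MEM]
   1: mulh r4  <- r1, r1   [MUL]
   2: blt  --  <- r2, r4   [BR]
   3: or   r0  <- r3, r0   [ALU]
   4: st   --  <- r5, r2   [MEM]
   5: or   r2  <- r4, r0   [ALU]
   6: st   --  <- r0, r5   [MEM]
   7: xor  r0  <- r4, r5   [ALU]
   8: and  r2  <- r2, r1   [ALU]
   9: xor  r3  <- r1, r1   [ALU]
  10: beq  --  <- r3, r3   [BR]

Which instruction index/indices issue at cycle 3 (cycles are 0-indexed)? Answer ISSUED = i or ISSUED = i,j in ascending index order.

ISSUED = 4,5

  cy0 -> i0 (ld.MEM) no-port MEM/MUL
  cy1 -> i1 (mulh.MUL) RAW r4
  cy2 -> i2,i3 (blt.BR+or.ALU) dual
  cy3 -> i4,i5 (st.MEM+or.ALU) dual
  cy4 -> i6,i7 (st.MEM+xor.ALU) dual
  cy5 -> i8,i9 (and.ALU+xor.ALU) dual
  cy6 -> i10 (beq.BR) tail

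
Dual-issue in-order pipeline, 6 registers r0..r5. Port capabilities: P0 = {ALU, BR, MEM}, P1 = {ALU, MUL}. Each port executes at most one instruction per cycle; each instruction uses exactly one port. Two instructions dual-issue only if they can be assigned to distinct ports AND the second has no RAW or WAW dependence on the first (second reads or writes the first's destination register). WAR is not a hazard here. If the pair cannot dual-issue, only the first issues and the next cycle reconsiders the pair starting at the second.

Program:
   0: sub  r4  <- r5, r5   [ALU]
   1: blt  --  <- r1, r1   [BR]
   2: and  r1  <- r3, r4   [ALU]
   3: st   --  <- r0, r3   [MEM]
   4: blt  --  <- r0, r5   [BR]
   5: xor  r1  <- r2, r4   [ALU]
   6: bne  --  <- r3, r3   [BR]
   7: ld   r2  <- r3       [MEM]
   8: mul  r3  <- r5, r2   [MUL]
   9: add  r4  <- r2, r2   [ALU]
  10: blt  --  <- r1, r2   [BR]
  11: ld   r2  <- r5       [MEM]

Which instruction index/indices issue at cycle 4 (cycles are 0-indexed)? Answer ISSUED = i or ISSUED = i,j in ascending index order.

ISSUED = 7

0. sub;blt @i0,i1  | pair
1. and;st @i2,i3  | pair
2. blt;xor @i4,i5  | pair
3. bne @i6  | no-port BR/MEM
4. ld @i7  | RAW r2
5. mul;add @i8,i9  | pair
6. blt @i10  | no-port BR/MEM
7. ld @i11  | tail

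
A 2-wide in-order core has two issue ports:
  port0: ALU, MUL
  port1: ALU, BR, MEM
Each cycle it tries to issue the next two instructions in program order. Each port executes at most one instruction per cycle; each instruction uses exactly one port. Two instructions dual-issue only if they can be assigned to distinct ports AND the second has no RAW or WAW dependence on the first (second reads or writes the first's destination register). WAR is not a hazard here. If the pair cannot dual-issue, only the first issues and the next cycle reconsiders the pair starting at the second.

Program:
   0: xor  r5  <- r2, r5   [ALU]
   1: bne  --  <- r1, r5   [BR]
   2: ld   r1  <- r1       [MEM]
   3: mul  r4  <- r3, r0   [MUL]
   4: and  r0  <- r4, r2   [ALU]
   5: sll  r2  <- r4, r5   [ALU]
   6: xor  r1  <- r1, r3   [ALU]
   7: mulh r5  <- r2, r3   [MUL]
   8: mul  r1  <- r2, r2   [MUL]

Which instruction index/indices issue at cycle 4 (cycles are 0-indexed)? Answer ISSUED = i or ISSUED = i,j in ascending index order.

ISSUED = 6,7

t=0 i0:xor ; RAW r5
t=1 i1:bne ; no-port BR/MEM
t=2 i2,i3:ld;mul ; pair
t=3 i4,i5:and;sll ; pair
t=4 i6,i7:xor;mulh ; pair
t=5 i8:mul ; tail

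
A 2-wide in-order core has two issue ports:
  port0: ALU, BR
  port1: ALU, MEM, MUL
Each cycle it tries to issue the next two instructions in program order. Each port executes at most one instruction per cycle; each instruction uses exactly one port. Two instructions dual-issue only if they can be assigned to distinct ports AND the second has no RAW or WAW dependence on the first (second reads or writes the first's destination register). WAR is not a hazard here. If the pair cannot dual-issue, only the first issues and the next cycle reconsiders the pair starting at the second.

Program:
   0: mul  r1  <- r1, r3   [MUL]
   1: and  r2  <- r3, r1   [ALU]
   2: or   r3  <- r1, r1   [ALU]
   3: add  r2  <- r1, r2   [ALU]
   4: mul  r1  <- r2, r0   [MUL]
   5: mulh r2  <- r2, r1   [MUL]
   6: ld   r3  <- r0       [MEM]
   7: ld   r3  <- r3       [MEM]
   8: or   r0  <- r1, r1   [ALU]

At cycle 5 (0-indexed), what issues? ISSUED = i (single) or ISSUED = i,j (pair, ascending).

c0: i0 mul  RAW r1
c1: i1,i2 and/or  2-wide
c2: i3 add  RAW r2
c3: i4 mul  no-port MUL/MUL
c4: i5 mulh  no-port MUL/MEM
c5: i6 ld  no-port MEM/MEM
c6: i7,i8 ld/or  2-wide

ISSUED = 6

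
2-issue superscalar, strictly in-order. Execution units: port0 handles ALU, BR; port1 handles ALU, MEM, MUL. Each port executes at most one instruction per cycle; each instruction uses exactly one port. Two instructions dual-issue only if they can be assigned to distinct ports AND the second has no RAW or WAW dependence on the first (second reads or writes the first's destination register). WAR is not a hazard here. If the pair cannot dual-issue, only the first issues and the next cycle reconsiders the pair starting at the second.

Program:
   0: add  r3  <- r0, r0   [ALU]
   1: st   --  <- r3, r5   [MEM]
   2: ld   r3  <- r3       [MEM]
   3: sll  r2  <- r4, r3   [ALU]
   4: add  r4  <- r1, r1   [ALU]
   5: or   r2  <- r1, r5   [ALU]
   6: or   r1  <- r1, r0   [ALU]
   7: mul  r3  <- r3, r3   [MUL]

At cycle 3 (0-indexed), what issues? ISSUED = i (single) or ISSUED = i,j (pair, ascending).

ISSUED = 3,4

c0: i0 add  RAW r3
c1: i1 st  no-port MEM/MEM
c2: i2 ld  RAW r3
c3: i3&i4 sll+add  pair
c4: i5&i6 or+or  pair
c5: i7 mul  tail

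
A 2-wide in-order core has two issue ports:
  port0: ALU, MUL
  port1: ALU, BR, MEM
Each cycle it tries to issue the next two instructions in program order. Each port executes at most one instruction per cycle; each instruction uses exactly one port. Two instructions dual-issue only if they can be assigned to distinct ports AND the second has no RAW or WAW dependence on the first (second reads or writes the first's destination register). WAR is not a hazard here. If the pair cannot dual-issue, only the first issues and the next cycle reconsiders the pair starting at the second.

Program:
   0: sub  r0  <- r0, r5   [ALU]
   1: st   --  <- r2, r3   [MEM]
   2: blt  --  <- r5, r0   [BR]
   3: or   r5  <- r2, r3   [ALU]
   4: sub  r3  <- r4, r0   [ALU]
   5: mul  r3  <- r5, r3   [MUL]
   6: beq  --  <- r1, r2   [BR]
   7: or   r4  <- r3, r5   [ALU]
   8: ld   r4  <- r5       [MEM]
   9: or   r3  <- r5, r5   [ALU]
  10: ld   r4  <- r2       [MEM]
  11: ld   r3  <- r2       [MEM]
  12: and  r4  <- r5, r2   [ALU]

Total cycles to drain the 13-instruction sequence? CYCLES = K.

t=0 i0+i1:sub.ALU st.MEM ; dual
t=1 i2+i3:blt.BR or.ALU ; dual
t=2 i4:sub.ALU ; RAW+WAW r3
t=3 i5+i6:mul.MUL beq.BR ; dual
t=4 i7:or.ALU ; WAW r4
t=5 i8+i9:ld.MEM or.ALU ; dual
t=6 i10:ld.MEM ; no-port MEM/MEM
t=7 i11+i12:ld.MEM and.ALU ; dual

CYCLES = 8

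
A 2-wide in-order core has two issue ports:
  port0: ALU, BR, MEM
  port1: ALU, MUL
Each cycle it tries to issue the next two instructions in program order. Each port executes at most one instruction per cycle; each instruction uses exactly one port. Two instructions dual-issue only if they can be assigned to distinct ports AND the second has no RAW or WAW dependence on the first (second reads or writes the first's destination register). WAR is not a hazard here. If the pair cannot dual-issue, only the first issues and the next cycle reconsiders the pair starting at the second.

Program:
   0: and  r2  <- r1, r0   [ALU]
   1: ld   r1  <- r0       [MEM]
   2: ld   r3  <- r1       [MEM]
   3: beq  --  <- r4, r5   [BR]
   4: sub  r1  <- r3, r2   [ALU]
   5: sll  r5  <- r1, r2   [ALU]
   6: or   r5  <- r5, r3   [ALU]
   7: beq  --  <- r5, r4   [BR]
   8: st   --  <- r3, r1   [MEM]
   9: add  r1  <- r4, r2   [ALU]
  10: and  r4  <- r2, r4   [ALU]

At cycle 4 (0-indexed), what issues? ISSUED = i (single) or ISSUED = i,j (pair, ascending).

#0 head=0: and;ld i0/i1 2-wide
#1 head=2: ld i2 no-port MEM/BR
#2 head=3: beq;sub i3/i4 2-wide
#3 head=5: sll i5 RAW+WAW r5
#4 head=6: or i6 RAW r5
#5 head=7: beq i7 no-port BR/MEM
#6 head=8: st;add i8/i9 2-wide
#7 head=10: and i10 tail

ISSUED = 6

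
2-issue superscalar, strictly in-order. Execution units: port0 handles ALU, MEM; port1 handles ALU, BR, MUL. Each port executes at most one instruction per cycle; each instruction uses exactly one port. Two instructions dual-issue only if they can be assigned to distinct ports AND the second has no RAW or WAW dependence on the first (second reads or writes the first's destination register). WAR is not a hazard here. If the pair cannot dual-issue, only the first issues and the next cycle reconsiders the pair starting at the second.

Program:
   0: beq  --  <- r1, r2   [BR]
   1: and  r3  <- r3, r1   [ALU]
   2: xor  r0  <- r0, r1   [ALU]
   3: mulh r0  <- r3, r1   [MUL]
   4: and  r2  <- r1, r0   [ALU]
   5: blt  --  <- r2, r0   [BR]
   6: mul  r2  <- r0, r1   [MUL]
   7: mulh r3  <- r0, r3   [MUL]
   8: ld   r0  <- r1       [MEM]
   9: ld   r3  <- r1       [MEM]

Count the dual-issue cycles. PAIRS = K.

PAIRS = 2

0. beq.BR+and.ALU @i0/i1  | dual
1. xor.ALU @i2  | WAW r0
2. mulh.MUL @i3  | RAW r0
3. and.ALU @i4  | RAW r2
4. blt.BR @i5  | no-port BR/MUL
5. mul.MUL @i6  | no-port MUL/MUL
6. mulh.MUL+ld.MEM @i7/i8  | dual
7. ld.MEM @i9  | tail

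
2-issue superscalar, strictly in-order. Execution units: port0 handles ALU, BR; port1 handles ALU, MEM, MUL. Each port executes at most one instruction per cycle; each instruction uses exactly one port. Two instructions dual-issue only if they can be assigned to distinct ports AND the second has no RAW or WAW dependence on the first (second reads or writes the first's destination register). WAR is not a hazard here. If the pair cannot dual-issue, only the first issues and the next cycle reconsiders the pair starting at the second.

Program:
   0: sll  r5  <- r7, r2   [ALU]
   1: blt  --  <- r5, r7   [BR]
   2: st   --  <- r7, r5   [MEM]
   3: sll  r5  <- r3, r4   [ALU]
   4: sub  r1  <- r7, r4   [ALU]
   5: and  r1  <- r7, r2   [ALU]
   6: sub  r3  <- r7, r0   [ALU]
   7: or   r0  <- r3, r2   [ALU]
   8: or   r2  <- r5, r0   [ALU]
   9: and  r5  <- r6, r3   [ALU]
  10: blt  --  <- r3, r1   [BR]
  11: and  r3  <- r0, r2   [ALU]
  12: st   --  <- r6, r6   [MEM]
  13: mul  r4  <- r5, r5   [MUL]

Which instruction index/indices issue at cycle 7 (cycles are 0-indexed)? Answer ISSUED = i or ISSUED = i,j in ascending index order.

ISSUED = 12

t=0 i0:sll ; RAW r5
t=1 i1/i2:blt st ; 2-wide
t=2 i3/i4:sll sub ; 2-wide
t=3 i5/i6:and sub ; 2-wide
t=4 i7:or ; RAW r0
t=5 i8/i9:or and ; 2-wide
t=6 i10/i11:blt and ; 2-wide
t=7 i12:st ; no-port MEM/MUL
t=8 i13:mul ; tail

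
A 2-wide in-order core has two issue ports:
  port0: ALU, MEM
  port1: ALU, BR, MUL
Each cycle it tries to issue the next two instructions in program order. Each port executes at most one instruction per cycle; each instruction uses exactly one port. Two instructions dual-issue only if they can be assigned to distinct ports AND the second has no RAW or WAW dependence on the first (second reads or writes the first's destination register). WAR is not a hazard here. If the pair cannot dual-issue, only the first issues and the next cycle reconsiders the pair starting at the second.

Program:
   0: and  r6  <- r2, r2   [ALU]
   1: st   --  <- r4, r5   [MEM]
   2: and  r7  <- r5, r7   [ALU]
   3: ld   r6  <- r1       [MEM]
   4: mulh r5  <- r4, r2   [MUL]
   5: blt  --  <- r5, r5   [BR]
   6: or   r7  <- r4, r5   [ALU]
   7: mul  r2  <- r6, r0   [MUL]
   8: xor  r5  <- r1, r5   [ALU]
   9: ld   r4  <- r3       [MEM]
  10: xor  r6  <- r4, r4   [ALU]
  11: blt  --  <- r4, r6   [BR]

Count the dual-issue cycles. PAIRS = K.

PAIRS = 4

  cy0 -> i0/i1 (and/st) dual
  cy1 -> i2/i3 (and/ld) dual
  cy2 -> i4 (mulh) no-port MUL/BR
  cy3 -> i5/i6 (blt/or) dual
  cy4 -> i7/i8 (mul/xor) dual
  cy5 -> i9 (ld) RAW r4
  cy6 -> i10 (xor) RAW r6
  cy7 -> i11 (blt) tail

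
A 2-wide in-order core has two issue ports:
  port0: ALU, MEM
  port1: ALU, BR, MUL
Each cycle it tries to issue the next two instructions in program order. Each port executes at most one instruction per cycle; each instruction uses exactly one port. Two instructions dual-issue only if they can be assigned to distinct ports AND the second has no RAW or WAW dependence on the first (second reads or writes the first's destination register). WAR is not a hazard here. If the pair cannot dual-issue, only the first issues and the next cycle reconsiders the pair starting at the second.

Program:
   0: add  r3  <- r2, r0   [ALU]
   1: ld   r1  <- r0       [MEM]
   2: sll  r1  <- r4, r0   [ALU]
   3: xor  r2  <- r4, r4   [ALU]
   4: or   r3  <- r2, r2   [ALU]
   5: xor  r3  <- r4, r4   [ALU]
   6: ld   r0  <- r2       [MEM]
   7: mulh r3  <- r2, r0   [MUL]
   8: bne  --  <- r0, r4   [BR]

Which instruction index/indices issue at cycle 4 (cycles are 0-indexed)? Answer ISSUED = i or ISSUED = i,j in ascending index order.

ISSUED = 7

t=0 i0&i1:add.ALU;ld.MEM ; 2-wide
t=1 i2&i3:sll.ALU;xor.ALU ; 2-wide
t=2 i4:or.ALU ; WAW r3
t=3 i5&i6:xor.ALU;ld.MEM ; 2-wide
t=4 i7:mulh.MUL ; no-port MUL/BR
t=5 i8:bne.BR ; tail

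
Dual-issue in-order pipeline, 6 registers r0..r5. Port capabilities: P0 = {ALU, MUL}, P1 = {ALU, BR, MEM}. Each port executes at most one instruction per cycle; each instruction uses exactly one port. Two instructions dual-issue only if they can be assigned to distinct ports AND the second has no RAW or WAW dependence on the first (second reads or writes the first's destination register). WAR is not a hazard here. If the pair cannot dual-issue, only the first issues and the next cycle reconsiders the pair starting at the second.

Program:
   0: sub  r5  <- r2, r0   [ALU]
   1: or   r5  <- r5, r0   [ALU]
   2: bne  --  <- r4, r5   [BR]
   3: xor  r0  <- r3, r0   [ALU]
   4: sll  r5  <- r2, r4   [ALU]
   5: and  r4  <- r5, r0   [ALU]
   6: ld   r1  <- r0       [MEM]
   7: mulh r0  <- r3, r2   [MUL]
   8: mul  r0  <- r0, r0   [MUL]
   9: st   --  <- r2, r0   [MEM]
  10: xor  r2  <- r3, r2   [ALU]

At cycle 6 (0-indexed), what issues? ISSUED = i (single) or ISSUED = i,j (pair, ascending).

ISSUED = 8

t=0 i0:sub ; RAW+WAW r5
t=1 i1:or ; RAW r5
t=2 i2/i3:bne/xor ; pair
t=3 i4:sll ; RAW r5
t=4 i5/i6:and/ld ; pair
t=5 i7:mulh ; no-port MUL/MUL
t=6 i8:mul ; RAW r0
t=7 i9/i10:st/xor ; pair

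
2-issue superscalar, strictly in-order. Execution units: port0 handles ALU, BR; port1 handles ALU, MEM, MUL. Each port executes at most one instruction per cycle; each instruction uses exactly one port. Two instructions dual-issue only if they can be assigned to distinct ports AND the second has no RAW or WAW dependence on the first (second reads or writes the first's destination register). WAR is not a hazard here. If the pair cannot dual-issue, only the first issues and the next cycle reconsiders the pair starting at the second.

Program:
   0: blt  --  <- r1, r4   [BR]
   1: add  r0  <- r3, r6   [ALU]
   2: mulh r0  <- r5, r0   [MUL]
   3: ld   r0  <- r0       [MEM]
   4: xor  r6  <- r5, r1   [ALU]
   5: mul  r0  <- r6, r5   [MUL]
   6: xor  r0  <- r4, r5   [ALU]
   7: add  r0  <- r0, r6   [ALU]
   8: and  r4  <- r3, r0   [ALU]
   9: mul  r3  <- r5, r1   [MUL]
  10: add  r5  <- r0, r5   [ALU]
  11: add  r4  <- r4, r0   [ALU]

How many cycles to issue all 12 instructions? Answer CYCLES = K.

CYCLES = 8

t=0 i0/i1:blt add ; dual
t=1 i2:mulh ; no-port MUL/MEM
t=2 i3/i4:ld xor ; dual
t=3 i5:mul ; WAW r0
t=4 i6:xor ; RAW+WAW r0
t=5 i7:add ; RAW r0
t=6 i8/i9:and mul ; dual
t=7 i10/i11:add add ; dual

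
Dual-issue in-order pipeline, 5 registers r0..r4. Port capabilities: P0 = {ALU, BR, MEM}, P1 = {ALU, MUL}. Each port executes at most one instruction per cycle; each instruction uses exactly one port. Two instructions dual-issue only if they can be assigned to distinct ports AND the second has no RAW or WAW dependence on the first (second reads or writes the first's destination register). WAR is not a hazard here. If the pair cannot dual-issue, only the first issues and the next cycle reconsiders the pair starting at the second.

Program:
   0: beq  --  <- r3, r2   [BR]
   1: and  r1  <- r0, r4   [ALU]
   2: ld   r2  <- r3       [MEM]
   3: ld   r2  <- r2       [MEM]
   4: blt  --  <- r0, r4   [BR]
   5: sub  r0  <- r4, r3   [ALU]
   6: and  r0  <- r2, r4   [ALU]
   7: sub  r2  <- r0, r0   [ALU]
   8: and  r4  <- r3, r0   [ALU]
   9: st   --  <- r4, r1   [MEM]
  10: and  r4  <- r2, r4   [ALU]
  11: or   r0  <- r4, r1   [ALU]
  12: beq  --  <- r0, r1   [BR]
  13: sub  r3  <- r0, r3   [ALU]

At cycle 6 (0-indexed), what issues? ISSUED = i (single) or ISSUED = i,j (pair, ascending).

ISSUED = 9,10

#0 head=0: beq.BR/and.ALU i0+i1 pair
#1 head=2: ld.MEM i2 no-port MEM/MEM
#2 head=3: ld.MEM i3 no-port MEM/BR
#3 head=4: blt.BR/sub.ALU i4+i5 pair
#4 head=6: and.ALU i6 RAW r0
#5 head=7: sub.ALU/and.ALU i7+i8 pair
#6 head=9: st.MEM/and.ALU i9+i10 pair
#7 head=11: or.ALU i11 RAW r0
#8 head=12: beq.BR/sub.ALU i12+i13 pair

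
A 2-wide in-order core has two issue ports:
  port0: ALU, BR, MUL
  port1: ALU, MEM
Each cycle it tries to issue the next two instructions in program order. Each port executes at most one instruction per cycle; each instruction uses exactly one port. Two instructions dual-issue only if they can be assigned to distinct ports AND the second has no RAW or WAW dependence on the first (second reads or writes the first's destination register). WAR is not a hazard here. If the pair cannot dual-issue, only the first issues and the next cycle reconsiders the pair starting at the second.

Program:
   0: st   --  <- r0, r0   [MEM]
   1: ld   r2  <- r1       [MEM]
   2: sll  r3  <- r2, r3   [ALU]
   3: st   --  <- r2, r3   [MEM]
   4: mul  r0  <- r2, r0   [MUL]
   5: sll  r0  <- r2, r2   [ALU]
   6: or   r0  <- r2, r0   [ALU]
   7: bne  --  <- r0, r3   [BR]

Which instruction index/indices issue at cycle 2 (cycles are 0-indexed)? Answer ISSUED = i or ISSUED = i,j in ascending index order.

ISSUED = 2

t=0 i0:st ; no-port MEM/MEM
t=1 i1:ld ; RAW r2
t=2 i2:sll ; RAW r3
t=3 i3,i4:st+mul ; pair
t=4 i5:sll ; RAW+WAW r0
t=5 i6:or ; RAW r0
t=6 i7:bne ; tail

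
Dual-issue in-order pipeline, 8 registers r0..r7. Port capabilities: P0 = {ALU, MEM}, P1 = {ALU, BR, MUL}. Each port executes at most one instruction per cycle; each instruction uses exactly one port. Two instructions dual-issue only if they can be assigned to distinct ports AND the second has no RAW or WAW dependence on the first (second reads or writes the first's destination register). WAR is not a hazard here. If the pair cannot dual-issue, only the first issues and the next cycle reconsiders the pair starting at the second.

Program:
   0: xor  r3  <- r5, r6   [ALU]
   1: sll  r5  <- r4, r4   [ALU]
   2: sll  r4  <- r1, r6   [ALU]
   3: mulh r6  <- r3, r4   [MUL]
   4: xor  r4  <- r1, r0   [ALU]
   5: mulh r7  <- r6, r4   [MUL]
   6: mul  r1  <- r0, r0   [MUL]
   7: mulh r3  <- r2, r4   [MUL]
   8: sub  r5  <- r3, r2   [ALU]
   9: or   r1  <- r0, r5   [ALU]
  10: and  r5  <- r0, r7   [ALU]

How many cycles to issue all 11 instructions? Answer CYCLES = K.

CYCLES = 8

[0] i0/i1  xor;sll  -- pair
[1] i2  sll  -- RAW r4
[2] i3/i4  mulh;xor  -- pair
[3] i5  mulh  -- no-port MUL/MUL
[4] i6  mul  -- no-port MUL/MUL
[5] i7  mulh  -- RAW r3
[6] i8  sub  -- RAW r5
[7] i9/i10  or;and  -- pair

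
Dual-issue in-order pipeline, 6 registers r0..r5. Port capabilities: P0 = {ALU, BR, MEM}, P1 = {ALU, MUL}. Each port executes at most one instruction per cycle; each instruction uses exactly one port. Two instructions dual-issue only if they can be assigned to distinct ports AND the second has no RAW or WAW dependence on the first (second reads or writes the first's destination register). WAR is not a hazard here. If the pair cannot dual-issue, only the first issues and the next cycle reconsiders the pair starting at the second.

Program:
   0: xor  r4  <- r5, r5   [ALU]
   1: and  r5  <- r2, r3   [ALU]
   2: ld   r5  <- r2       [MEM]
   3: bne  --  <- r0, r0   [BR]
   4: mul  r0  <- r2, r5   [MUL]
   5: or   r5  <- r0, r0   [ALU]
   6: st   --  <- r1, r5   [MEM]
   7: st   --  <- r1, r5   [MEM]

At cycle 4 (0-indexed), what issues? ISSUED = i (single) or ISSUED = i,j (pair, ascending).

ISSUED = 6

c0: i0+i1 xor+and  dual
c1: i2 ld  no-port MEM/BR
c2: i3+i4 bne+mul  dual
c3: i5 or  RAW r5
c4: i6 st  no-port MEM/MEM
c5: i7 st  tail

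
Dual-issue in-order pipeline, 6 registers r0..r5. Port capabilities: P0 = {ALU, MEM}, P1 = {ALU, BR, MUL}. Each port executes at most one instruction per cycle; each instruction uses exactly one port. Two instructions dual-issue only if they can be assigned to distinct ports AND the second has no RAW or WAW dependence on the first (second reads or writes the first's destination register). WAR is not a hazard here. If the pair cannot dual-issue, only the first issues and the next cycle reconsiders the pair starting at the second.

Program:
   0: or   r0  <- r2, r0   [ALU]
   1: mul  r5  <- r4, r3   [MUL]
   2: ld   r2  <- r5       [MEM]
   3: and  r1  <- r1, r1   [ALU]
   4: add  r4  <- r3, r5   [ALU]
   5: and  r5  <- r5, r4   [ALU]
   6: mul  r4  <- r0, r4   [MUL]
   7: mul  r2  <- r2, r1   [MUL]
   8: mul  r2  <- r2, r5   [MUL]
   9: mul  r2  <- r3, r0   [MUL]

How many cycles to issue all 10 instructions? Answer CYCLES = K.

CYCLES = 7

[0] i0/i1  or mul  -- dual
[1] i2/i3  ld and  -- dual
[2] i4  add  -- RAW r4
[3] i5/i6  and mul  -- dual
[4] i7  mul  -- no-port MUL/MUL
[5] i8  mul  -- no-port MUL/MUL
[6] i9  mul  -- tail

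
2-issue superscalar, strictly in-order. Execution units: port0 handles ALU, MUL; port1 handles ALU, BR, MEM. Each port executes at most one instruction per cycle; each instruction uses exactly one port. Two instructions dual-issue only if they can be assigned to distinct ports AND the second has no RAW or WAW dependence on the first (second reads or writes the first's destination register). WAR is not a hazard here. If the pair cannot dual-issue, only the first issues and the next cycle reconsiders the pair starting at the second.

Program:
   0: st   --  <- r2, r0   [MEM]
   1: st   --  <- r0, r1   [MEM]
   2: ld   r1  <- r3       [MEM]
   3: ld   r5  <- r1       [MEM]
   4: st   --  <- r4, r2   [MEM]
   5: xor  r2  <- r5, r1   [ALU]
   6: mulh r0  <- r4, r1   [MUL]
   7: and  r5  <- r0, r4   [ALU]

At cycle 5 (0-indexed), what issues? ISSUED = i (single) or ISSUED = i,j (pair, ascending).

[0] i0  st.MEM  -- no-port MEM/MEM
[1] i1  st.MEM  -- no-port MEM/MEM
[2] i2  ld.MEM  -- no-port MEM/MEM
[3] i3  ld.MEM  -- no-port MEM/MEM
[4] i4/i5  st.MEM/xor.ALU  -- dual
[5] i6  mulh.MUL  -- RAW r0
[6] i7  and.ALU  -- tail

ISSUED = 6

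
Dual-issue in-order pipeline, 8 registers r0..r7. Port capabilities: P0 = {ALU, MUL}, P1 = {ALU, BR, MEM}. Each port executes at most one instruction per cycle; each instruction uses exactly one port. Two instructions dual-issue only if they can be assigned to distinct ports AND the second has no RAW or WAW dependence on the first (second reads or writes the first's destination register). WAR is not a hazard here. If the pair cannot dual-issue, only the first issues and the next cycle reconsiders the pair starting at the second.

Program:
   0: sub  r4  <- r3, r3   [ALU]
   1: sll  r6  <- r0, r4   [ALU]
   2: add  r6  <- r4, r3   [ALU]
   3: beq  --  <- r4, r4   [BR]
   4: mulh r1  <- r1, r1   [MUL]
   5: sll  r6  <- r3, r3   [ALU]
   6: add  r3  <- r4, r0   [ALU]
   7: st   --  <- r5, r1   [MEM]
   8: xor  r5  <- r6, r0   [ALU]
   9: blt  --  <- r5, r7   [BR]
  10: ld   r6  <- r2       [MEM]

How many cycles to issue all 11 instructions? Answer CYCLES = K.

c0: i0 sub  RAW r4
c1: i1 sll  WAW r6
c2: i2&i3 add beq  2-wide
c3: i4&i5 mulh sll  2-wide
c4: i6&i7 add st  2-wide
c5: i8 xor  RAW r5
c6: i9 blt  no-port BR/MEM
c7: i10 ld  tail

CYCLES = 8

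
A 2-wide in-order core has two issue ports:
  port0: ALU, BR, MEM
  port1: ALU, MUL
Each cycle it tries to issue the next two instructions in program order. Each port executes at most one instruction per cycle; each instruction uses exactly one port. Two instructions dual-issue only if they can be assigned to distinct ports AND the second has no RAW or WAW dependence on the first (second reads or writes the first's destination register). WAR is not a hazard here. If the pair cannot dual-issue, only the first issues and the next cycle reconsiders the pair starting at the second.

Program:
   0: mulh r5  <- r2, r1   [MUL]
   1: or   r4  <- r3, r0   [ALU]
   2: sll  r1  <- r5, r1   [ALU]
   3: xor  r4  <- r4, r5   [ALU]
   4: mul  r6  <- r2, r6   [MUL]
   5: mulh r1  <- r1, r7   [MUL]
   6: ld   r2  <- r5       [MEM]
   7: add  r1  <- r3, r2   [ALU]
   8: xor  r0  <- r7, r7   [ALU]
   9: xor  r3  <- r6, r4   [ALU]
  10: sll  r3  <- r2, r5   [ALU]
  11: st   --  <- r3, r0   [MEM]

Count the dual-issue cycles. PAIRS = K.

0. mulh;or @i0+i1  | dual
1. sll;xor @i2+i3  | dual
2. mul @i4  | no-port MUL/MUL
3. mulh;ld @i5+i6  | dual
4. add;xor @i7+i8  | dual
5. xor @i9  | WAW r3
6. sll @i10  | RAW r3
7. st @i11  | tail

PAIRS = 4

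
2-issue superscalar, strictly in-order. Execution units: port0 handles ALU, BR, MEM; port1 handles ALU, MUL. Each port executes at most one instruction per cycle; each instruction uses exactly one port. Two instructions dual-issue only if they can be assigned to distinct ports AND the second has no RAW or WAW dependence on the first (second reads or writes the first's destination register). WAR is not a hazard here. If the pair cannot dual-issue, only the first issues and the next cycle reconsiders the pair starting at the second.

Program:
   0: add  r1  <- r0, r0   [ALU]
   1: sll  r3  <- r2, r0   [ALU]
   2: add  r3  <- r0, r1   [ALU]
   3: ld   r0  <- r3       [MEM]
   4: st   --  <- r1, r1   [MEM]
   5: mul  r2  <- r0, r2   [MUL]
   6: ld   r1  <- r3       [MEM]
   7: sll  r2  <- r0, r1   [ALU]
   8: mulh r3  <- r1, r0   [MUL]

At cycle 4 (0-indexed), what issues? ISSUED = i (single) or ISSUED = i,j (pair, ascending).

ISSUED = 6

t=0 i0+i1:add;sll ; dual
t=1 i2:add ; RAW r3
t=2 i3:ld ; no-port MEM/MEM
t=3 i4+i5:st;mul ; dual
t=4 i6:ld ; RAW r1
t=5 i7+i8:sll;mulh ; dual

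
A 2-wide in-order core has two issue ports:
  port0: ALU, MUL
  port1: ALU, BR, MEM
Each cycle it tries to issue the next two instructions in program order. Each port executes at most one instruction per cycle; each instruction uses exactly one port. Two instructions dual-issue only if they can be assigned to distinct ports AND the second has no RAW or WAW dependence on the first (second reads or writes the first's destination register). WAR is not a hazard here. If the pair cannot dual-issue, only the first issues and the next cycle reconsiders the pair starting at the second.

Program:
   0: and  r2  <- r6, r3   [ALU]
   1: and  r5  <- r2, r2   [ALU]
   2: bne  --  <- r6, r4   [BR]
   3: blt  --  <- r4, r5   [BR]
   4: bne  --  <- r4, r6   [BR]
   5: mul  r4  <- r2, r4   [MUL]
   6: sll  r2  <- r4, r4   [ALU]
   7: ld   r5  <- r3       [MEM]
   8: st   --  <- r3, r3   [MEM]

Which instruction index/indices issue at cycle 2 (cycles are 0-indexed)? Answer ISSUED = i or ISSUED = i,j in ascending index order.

#0 head=0: and i0 RAW r2
#1 head=1: and/bne i1+i2 2-wide
#2 head=3: blt i3 no-port BR/BR
#3 head=4: bne/mul i4+i5 2-wide
#4 head=6: sll/ld i6+i7 2-wide
#5 head=8: st i8 tail

ISSUED = 3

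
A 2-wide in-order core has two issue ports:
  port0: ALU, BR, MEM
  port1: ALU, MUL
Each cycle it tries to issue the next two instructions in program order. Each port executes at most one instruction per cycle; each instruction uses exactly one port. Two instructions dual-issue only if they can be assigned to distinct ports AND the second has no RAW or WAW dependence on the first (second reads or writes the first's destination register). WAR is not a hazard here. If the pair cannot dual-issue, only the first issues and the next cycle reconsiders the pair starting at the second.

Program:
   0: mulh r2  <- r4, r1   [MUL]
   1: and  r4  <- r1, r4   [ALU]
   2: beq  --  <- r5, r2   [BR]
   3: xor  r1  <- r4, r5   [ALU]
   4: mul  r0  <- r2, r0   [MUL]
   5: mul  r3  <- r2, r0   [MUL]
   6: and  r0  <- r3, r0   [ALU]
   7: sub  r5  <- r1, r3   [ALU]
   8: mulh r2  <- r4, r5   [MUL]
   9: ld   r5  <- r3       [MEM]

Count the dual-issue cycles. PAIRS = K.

  cy0 -> i0/i1 (mulh.MUL;and.ALU) dual
  cy1 -> i2/i3 (beq.BR;xor.ALU) dual
  cy2 -> i4 (mul.MUL) no-port MUL/MUL
  cy3 -> i5 (mul.MUL) RAW r3
  cy4 -> i6/i7 (and.ALU;sub.ALU) dual
  cy5 -> i8/i9 (mulh.MUL;ld.MEM) dual

PAIRS = 4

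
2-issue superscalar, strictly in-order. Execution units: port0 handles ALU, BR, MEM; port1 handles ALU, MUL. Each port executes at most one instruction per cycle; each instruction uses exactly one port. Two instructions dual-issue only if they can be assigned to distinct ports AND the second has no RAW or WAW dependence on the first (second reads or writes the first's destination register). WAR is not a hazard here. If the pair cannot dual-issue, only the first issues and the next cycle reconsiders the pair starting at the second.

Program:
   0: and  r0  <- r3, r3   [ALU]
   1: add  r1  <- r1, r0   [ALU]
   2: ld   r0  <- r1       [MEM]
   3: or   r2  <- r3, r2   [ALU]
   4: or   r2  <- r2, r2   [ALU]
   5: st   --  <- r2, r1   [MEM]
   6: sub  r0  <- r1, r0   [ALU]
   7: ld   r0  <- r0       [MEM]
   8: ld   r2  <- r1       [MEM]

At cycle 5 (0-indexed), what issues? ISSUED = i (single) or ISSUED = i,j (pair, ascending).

[0] i0  and.ALU  -- RAW r0
[1] i1  add.ALU  -- RAW r1
[2] i2&i3  ld.MEM+or.ALU  -- 2-wide
[3] i4  or.ALU  -- RAW r2
[4] i5&i6  st.MEM+sub.ALU  -- 2-wide
[5] i7  ld.MEM  -- no-port MEM/MEM
[6] i8  ld.MEM  -- tail

ISSUED = 7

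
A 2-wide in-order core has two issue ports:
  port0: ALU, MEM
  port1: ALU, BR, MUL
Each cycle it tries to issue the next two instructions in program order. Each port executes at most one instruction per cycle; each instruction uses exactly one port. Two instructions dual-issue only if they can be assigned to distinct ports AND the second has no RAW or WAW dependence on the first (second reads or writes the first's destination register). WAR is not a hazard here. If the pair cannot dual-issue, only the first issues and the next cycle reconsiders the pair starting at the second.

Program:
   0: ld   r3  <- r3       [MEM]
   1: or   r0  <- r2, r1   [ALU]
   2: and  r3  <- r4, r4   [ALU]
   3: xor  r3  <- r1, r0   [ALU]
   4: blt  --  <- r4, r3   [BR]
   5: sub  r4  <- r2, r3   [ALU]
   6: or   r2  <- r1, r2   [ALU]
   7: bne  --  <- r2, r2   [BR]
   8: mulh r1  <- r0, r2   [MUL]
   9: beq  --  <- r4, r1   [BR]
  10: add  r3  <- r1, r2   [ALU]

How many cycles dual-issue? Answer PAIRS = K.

t=0 i0&i1:ld;or ; 2-wide
t=1 i2:and ; WAW r3
t=2 i3:xor ; RAW r3
t=3 i4&i5:blt;sub ; 2-wide
t=4 i6:or ; RAW r2
t=5 i7:bne ; no-port BR/MUL
t=6 i8:mulh ; no-port MUL/BR
t=7 i9&i10:beq;add ; 2-wide

PAIRS = 3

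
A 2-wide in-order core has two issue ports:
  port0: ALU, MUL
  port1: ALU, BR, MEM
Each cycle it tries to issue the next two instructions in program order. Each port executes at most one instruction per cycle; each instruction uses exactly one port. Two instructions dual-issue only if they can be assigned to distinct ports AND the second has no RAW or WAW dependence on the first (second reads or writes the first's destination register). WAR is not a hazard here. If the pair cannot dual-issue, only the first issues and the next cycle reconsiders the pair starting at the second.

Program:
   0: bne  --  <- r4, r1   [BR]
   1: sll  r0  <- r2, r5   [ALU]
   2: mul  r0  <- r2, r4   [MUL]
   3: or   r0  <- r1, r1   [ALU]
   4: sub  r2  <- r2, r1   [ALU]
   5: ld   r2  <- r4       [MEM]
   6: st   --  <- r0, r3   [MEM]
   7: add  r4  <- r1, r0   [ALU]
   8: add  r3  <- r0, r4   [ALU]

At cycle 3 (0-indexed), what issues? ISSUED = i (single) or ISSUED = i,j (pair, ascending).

ISSUED = 5

0. bne.BR;sll.ALU @i0,i1  | 2-wide
1. mul.MUL @i2  | WAW r0
2. or.ALU;sub.ALU @i3,i4  | 2-wide
3. ld.MEM @i5  | no-port MEM/MEM
4. st.MEM;add.ALU @i6,i7  | 2-wide
5. add.ALU @i8  | tail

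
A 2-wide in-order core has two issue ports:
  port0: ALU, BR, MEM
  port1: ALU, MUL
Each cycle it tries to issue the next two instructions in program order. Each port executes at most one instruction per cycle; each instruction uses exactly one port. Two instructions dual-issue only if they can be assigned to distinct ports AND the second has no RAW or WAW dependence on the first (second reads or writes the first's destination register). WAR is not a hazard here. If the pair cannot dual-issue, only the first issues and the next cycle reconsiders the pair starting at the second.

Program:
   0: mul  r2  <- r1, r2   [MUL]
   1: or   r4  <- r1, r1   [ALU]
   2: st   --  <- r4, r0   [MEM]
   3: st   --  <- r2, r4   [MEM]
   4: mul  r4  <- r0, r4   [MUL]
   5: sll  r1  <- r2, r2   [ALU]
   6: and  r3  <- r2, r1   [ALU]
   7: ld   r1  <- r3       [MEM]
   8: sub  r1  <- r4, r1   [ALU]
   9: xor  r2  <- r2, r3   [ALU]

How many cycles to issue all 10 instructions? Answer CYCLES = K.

CYCLES = 7

t=0 i0&i1:mul.MUL/or.ALU ; pair
t=1 i2:st.MEM ; no-port MEM/MEM
t=2 i3&i4:st.MEM/mul.MUL ; pair
t=3 i5:sll.ALU ; RAW r1
t=4 i6:and.ALU ; RAW r3
t=5 i7:ld.MEM ; RAW+WAW r1
t=6 i8&i9:sub.ALU/xor.ALU ; pair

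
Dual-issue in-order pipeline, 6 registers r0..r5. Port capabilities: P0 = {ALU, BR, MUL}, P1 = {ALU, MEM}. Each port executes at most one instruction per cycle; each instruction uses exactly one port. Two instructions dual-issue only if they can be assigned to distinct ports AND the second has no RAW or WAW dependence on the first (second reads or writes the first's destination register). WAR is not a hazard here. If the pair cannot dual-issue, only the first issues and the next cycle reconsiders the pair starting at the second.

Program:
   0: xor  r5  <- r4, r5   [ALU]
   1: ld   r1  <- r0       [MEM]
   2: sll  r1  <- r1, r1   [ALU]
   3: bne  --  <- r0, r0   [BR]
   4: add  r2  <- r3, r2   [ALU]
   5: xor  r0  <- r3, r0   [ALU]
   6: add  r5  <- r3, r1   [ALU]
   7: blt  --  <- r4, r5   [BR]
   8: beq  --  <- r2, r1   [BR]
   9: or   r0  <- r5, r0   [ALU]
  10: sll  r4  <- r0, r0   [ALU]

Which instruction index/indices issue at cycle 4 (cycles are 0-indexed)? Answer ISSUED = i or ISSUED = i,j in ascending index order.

c0: i0,i1 xor.ALU+ld.MEM  pair
c1: i2,i3 sll.ALU+bne.BR  pair
c2: i4,i5 add.ALU+xor.ALU  pair
c3: i6 add.ALU  RAW r5
c4: i7 blt.BR  no-port BR/BR
c5: i8,i9 beq.BR+or.ALU  pair
c6: i10 sll.ALU  tail

ISSUED = 7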